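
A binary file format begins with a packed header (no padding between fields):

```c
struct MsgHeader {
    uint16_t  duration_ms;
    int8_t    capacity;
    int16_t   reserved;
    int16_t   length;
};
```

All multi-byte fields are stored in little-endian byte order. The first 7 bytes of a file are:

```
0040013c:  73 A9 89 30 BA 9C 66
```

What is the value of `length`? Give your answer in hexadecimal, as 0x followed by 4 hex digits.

`length` follows `duration_ms` (2 B), `capacity` (1 B), `reserved` (2 B), so it starts at offset 2 + 1 + 2 = 5 and occupies 2 bytes.
Bytes at offsets 5..6: 9C 66.
Little-endian stores the least-significant byte at the lowest address.
Reassemble most-significant byte first: 66 9C → 0x669C.

0x669C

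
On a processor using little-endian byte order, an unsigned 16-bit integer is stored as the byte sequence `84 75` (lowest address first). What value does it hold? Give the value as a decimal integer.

In little-endian order the low byte comes first in memory.
Reassemble most-significant byte first: 75 84 → 0x7584.
0x7584 = 30084.

30084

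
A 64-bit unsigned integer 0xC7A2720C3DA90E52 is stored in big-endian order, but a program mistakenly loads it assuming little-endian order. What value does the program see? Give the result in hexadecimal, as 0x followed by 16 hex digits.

0x520EA93D0C72A2C7

Stored big-endian, the bytes at ascending addresses are C7 A2 72 0C 3D A9 0E 52.
Read back as little-endian, the first byte is least significant, giving 0x520EA93D0C72A2C7.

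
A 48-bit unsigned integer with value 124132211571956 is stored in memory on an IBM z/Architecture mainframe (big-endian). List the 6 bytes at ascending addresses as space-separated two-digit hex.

124132211571956 in hexadecimal, padded to 48 bits, is 0x70E5C8603CF4.
Split into bytes (most-significant first): 70 E5 C8 60 3C F4.
Big-endian: lowest address holds the most-significant byte.
So the memory order matches the most-significant-first order: 70 E5 C8 60 3C F4.

70 E5 C8 60 3C F4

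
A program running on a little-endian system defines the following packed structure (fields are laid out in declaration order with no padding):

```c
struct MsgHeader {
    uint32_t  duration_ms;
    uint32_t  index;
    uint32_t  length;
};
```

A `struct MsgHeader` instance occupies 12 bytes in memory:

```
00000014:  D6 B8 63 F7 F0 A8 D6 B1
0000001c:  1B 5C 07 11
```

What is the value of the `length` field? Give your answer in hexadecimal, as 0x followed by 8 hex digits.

`length` follows `duration_ms` (4 B), `index` (4 B), so it starts at offset 4 + 4 = 8 and occupies 4 bytes.
Bytes at offsets 8..11: 1B 5C 07 11.
In little-endian order the low byte comes first in memory.
Reassemble most-significant byte first: 11 07 5C 1B → 0x11075C1B.

0x11075C1B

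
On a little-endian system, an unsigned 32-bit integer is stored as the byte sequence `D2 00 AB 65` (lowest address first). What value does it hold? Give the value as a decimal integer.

In little-endian order the low byte comes first in memory.
Reassemble most-significant byte first: 65 AB 00 D2 → 0x65AB00D2.
0x65AB00D2 = 1705705682.

1705705682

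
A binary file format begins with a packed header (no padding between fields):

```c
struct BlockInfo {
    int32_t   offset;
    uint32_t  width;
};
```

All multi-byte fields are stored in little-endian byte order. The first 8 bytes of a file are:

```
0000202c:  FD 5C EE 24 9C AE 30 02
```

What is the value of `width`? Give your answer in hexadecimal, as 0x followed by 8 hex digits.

0x0230AE9C

`width` follows `offset` (4 bytes), so it starts at byte offset 4 and occupies 4 bytes.
Bytes at offsets 4..7: 9C AE 30 02.
In little-endian order the low byte comes first in memory.
Reassemble most-significant byte first: 02 30 AE 9C → 0x0230AE9C.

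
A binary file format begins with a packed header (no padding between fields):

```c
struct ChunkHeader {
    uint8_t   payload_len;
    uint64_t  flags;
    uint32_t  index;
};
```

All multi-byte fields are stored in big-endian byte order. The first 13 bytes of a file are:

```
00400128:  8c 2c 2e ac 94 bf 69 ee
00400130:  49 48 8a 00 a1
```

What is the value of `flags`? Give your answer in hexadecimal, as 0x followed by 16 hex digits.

`flags` follows `payload_len` (1 byte), so it starts at byte offset 1 and occupies 8 bytes.
Bytes at offsets 1..8: 2C 2E AC 94 BF 69 EE 49.
In big-endian order the high byte comes first in memory.
The bytes are already most-significant first: 0x2C2EAC94BF69EE49.

0x2C2EAC94BF69EE49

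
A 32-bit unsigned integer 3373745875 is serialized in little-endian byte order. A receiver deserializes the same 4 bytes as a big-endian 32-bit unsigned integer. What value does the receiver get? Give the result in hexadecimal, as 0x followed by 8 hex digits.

3373745875 in 32-bit hexadecimal is 0xC91746D3.
Stored little-endian, the bytes at ascending addresses are D3 46 17 C9.
Read back as big-endian, the last byte is least significant, giving 0xD34617C9.

0xD34617C9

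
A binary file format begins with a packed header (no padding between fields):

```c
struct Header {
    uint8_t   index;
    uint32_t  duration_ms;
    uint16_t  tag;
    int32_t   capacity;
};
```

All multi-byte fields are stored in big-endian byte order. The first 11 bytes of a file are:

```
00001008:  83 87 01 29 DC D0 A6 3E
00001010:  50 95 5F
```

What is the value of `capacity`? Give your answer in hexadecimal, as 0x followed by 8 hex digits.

`capacity` follows `index` (1 B), `duration_ms` (4 B), `tag` (2 B), so it starts at offset 1 + 4 + 2 = 7 and occupies 4 bytes.
Bytes at offsets 7..10: 3E 50 95 5F.
In big-endian order the high byte comes first in memory.
The bytes are already most-significant first: 0x3E50955F.

0x3E50955F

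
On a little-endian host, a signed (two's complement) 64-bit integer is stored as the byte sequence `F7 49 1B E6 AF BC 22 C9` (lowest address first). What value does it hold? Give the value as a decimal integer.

Little-endian stores the least-significant byte at the lowest address.
Reassemble most-significant byte first: C9 22 BC AF E6 1B 49 F7 → 0xC922BCAFE61B49F7.
Top bit is set, so as a signed 64-bit value this is 0xC922BCAFE61B49F7 − 2^64 = -3953390059212027401.

-3953390059212027401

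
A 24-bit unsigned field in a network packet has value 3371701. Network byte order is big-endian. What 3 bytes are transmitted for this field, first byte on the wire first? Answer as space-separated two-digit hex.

33 72 B5

3371701 in hexadecimal, padded to 24 bits, is 0x3372B5.
Split into bytes (most-significant first): 33 72 B5.
Big-endian: lowest address holds the most-significant byte.
So the memory order matches the most-significant-first order: 33 72 B5.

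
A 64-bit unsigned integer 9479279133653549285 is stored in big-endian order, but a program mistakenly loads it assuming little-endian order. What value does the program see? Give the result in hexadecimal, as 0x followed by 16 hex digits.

0xE5403110262A8D83

9479279133653549285 in 64-bit hexadecimal is 0x838D2A26103140E5.
Stored big-endian, the bytes at ascending addresses are 83 8D 2A 26 10 31 40 E5.
Read back as little-endian, the first byte is least significant, giving 0xE5403110262A8D83.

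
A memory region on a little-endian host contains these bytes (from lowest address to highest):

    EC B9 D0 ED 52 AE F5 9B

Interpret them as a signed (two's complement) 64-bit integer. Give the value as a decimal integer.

Little-endian stores the least-significant byte at the lowest address.
Reassemble most-significant byte first: 9B F5 AE 52 ED D0 B9 EC → 0x9BF5AE52EDD0B9EC.
Top bit is set, so as a signed 64-bit value this is 0x9BF5AE52EDD0B9EC − 2^64 = -7208663957336180244.

-7208663957336180244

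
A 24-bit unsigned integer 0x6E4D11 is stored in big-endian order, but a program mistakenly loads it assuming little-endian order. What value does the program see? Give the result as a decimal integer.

Stored big-endian, the bytes at ascending addresses are 6E 4D 11.
Read back as little-endian, the first byte is least significant, giving 0x114D6E.
0x114D6E = 1133934.

1133934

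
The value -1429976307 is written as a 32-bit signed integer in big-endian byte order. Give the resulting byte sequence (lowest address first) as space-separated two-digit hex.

Two's complement of -1429976307 in 32 bits: 1429976307 = 0x553BB4F3; invert → 0xAAC44B0C; add 1 → 0xAAC44B0D.
Split into bytes (most-significant first): AA C4 4B 0D.
Big-endian stores the most-significant byte at the lowest address.
So the memory order matches the most-significant-first order: AA C4 4B 0D.

AA C4 4B 0D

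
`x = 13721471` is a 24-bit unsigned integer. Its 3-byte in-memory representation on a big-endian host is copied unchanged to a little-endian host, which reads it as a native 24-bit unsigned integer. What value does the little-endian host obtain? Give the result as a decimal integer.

13721471 in 24-bit hexadecimal is 0xD15F7F.
Stored big-endian, the bytes at ascending addresses are D1 5F 7F.
Read back as little-endian, the first byte is least significant, giving 0x7F5FD1.
0x7F5FD1 = 8347601.

8347601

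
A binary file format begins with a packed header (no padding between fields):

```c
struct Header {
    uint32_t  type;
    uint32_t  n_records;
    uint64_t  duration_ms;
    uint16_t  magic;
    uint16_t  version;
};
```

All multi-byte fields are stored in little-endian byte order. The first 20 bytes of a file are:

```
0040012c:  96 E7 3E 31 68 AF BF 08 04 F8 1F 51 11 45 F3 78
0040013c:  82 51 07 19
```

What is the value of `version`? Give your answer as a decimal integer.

`version` follows `type` (4 B), `n_records` (4 B), `duration_ms` (8 B), `magic` (2 B), so it starts at offset 4 + 4 + 8 + 2 = 18 and occupies 2 bytes.
Bytes at offsets 18..19: 07 19.
In little-endian order the low byte comes first in memory.
Reassemble most-significant byte first: 19 07 → 0x1907.
0x1907 = 6407.

6407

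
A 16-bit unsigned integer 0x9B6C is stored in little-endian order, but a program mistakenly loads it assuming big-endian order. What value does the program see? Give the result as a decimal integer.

27803

Stored little-endian, the bytes at ascending addresses are 6C 9B.
Read back as big-endian, the last byte is least significant, giving 0x6C9B.
0x6C9B = 27803.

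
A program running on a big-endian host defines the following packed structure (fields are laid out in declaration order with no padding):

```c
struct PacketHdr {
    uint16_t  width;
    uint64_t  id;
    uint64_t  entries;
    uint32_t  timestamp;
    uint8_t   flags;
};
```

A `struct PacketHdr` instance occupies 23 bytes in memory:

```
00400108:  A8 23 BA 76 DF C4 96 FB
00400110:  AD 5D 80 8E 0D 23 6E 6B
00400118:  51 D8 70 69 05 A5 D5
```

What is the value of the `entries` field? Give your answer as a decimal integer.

9263355929375232472

`entries` follows `width` (2 B), `id` (8 B), so it starts at offset 2 + 8 = 10 and occupies 8 bytes.
Bytes at offsets 10..17: 80 8E 0D 23 6E 6B 51 D8.
Big-endian stores the most-significant byte at the lowest address.
The bytes are already most-significant first: 0x808E0D236E6B51D8.
0x808E0D236E6B51D8 = 9263355929375232472.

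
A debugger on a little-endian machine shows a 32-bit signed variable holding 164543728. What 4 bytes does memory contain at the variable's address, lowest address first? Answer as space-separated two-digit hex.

F0 BC CE 09

164543728 in hexadecimal, padded to 32 bits, is 0x09CEBCF0.
Split into bytes (most-significant first): 09 CE BC F0.
Little-endian: lowest address holds the least-significant byte.
So at ascending addresses the bytes are F0 BC CE 09.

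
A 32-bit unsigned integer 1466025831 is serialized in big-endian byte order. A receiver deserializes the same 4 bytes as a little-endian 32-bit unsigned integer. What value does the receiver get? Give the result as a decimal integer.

1466025831 in 32-bit hexadecimal is 0x5761C767.
Stored big-endian, the bytes at ascending addresses are 57 61 C7 67.
Read back as little-endian, the first byte is least significant, giving 0x67C76157.
0x67C76157 = 1741119831.

1741119831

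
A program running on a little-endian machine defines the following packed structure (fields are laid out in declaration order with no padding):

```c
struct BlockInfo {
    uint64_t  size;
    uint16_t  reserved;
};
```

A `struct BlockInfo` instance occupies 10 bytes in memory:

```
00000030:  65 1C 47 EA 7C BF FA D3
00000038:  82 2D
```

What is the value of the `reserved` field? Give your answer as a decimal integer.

`reserved` follows `size` (8 bytes), so it starts at byte offset 8 and occupies 2 bytes.
Bytes at offsets 8..9: 82 2D.
Little-endian: lowest address holds the least-significant byte.
Reassemble most-significant byte first: 2D 82 → 0x2D82.
0x2D82 = 11650.

11650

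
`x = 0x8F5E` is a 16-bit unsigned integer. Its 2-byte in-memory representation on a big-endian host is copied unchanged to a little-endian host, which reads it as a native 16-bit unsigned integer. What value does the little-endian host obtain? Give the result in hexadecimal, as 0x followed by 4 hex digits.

0x5E8F

Stored big-endian, the bytes at ascending addresses are 8F 5E.
Read back as little-endian, the first byte is least significant, giving 0x5E8F.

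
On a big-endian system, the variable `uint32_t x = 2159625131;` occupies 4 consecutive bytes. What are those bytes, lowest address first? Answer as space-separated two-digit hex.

2159625131 in hexadecimal, padded to 32 bits, is 0x80B943AB.
Split into bytes (most-significant first): 80 B9 43 AB.
In big-endian order the high byte comes first in memory.
So the memory order matches the most-significant-first order: 80 B9 43 AB.

80 B9 43 AB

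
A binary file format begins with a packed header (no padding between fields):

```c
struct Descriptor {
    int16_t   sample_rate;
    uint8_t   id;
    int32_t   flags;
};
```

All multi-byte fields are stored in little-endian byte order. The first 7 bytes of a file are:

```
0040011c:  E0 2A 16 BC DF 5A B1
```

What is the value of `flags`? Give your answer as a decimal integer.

-1319444548

`flags` follows `sample_rate` (2 B), `id` (1 B), so it starts at offset 2 + 1 = 3 and occupies 4 bytes.
Bytes at offsets 3..6: BC DF 5A B1.
Little-endian stores the least-significant byte at the lowest address.
Reassemble most-significant byte first: B1 5A DF BC → 0xB15ADFBC.
Top bit is set, so as a signed 32-bit value this is 0xB15ADFBC − 2^32 = -1319444548.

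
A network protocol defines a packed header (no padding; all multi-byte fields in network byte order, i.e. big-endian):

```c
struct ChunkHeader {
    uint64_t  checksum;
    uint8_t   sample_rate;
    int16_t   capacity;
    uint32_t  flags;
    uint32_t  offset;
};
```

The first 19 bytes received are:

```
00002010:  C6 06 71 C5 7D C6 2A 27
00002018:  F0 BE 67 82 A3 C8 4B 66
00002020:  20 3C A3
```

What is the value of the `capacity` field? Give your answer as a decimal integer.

`capacity` follows `checksum` (8 B), `sample_rate` (1 B), so it starts at offset 8 + 1 = 9 and occupies 2 bytes.
Bytes at offsets 9..10: BE 67.
In big-endian order the high byte comes first in memory.
The bytes are already most-significant first: 0xBE67.
Top bit is set, so as a signed 16-bit value this is 0xBE67 − 2^16 = -16793.

-16793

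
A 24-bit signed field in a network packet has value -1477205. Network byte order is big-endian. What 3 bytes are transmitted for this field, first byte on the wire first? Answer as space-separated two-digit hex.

E9 75 AB

Two's complement of -1477205 in 24 bits: 1477205 = 0x168A55; invert → 0xE975AA; add 1 → 0xE975AB.
Split into bytes (most-significant first): E9 75 AB.
In big-endian order the high byte comes first in memory.
So the memory order matches the most-significant-first order: E9 75 AB.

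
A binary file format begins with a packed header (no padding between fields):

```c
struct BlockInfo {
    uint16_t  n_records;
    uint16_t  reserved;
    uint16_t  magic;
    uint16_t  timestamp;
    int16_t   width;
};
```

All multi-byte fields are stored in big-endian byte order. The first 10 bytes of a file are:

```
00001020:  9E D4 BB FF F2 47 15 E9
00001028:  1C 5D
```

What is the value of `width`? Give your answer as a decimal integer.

`width` follows `n_records` (2 B), `reserved` (2 B), `magic` (2 B), `timestamp` (2 B), so it starts at offset 2 + 2 + 2 + 2 = 8 and occupies 2 bytes.
Bytes at offsets 8..9: 1C 5D.
Big-endian: lowest address holds the most-significant byte.
The bytes are already most-significant first: 0x1C5D.
0x1C5D = 7261.

7261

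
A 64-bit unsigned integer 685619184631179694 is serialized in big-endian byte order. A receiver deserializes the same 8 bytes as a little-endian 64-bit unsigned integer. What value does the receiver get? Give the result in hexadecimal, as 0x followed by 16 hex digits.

0xAE69220F04CF8309

685619184631179694 in 64-bit hexadecimal is 0x0983CF040F2269AE.
Stored big-endian, the bytes at ascending addresses are 09 83 CF 04 0F 22 69 AE.
Read back as little-endian, the first byte is least significant, giving 0xAE69220F04CF8309.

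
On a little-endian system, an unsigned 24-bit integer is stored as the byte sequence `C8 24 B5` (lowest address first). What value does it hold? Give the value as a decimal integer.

Little-endian: lowest address holds the least-significant byte.
Reassemble most-significant byte first: B5 24 C8 → 0xB524C8.
0xB524C8 = 11871432.

11871432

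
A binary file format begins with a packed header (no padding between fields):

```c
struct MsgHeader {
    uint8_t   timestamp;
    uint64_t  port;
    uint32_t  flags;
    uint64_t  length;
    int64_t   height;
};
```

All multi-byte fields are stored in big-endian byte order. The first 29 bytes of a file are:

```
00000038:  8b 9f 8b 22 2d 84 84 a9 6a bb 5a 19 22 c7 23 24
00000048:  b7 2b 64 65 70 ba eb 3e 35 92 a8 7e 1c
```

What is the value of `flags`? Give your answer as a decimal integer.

`flags` follows `timestamp` (1 B), `port` (8 B), so it starts at offset 1 + 8 = 9 and occupies 4 bytes.
Bytes at offsets 9..12: BB 5A 19 22.
Big-endian stores the most-significant byte at the lowest address.
The bytes are already most-significant first: 0xBB5A1922.
0xBB5A1922 = 3143244066.

3143244066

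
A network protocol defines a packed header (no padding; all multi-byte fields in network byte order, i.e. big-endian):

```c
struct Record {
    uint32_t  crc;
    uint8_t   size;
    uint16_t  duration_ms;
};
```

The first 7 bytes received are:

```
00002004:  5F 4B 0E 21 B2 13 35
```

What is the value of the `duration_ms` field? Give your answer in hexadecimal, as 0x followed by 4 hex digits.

`duration_ms` follows `crc` (4 B), `size` (1 B), so it starts at offset 4 + 1 = 5 and occupies 2 bytes.
Bytes at offsets 5..6: 13 35.
In big-endian order the high byte comes first in memory.
The bytes are already most-significant first: 0x1335.

0x1335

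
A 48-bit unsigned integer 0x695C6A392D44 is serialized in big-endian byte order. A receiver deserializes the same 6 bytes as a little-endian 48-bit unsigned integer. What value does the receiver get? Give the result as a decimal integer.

Stored big-endian, the bytes at ascending addresses are 69 5C 6A 39 2D 44.
Read back as little-endian, the first byte is least significant, giving 0x442D396A5C69.
0x442D396A5C69 = 74961027488873.

74961027488873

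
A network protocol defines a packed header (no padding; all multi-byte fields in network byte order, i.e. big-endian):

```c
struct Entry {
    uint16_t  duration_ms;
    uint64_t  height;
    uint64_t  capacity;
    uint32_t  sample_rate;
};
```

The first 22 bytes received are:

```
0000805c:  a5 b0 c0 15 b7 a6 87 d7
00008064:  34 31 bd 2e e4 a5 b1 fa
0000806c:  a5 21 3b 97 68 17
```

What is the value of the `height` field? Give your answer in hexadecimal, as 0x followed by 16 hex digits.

`height` follows `duration_ms` (2 bytes), so it starts at byte offset 2 and occupies 8 bytes.
Bytes at offsets 2..9: C0 15 B7 A6 87 D7 34 31.
In big-endian order the high byte comes first in memory.
The bytes are already most-significant first: 0xC015B7A687D73431.

0xC015B7A687D73431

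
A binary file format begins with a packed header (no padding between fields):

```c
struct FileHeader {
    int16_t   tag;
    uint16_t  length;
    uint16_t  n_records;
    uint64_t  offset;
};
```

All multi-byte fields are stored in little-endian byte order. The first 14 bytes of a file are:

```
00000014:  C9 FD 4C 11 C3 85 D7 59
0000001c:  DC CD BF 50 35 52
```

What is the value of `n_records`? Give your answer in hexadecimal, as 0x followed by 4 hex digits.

0x85C3

`n_records` follows `tag` (2 B), `length` (2 B), so it starts at offset 2 + 2 = 4 and occupies 2 bytes.
Bytes at offsets 4..5: C3 85.
Little-endian: lowest address holds the least-significant byte.
Reassemble most-significant byte first: 85 C3 → 0x85C3.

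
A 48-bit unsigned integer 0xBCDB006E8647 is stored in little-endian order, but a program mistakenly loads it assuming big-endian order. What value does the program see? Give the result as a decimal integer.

Stored little-endian, the bytes at ascending addresses are 47 86 6E 00 DB BC.
Read back as big-endian, the last byte is least significant, giving 0x47866E00DBBC.
0x47866E00DBBC = 78642696739772.

78642696739772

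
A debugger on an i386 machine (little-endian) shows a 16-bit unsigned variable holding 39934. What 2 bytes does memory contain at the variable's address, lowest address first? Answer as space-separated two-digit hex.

FE 9B

39934 in hexadecimal, padded to 16 bits, is 0x9BFE.
Split into bytes (most-significant first): 9B FE.
Little-endian stores the least-significant byte at the lowest address.
So at ascending addresses the bytes are FE 9B.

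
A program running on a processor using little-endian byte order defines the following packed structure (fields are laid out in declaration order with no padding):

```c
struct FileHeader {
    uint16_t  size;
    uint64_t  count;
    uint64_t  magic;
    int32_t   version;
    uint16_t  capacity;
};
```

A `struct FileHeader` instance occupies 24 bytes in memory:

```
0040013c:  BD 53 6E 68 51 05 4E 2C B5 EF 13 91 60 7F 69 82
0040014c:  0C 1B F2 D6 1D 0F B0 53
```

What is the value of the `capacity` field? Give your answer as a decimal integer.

`capacity` follows `size` (2 B), `count` (8 B), `magic` (8 B), `version` (4 B), so it starts at offset 2 + 8 + 8 + 4 = 22 and occupies 2 bytes.
Bytes at offsets 22..23: B0 53.
In little-endian order the low byte comes first in memory.
Reassemble most-significant byte first: 53 B0 → 0x53B0.
0x53B0 = 21424.

21424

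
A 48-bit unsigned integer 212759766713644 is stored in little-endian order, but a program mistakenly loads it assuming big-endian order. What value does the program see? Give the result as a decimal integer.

212759766713644 in 48-bit hexadecimal is 0xC180FE51452C.
Stored little-endian, the bytes at ascending addresses are 2C 45 51 FE 80 C1.
Read back as big-endian, the last byte is least significant, giving 0x2C4551FE80C1.
0x2C4551FE80C1 = 48676239999169.

48676239999169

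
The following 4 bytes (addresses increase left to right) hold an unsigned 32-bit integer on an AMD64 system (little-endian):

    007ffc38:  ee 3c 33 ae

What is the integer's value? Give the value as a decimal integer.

In little-endian order the low byte comes first in memory.
Reassemble most-significant byte first: AE 33 3C EE → 0xAE333CEE.
0xAE333CEE = 2922593518.

2922593518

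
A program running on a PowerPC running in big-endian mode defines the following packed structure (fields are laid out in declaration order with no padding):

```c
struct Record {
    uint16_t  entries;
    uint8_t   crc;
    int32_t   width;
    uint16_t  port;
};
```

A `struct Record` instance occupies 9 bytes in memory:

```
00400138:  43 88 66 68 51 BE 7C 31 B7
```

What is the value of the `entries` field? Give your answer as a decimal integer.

`entries` is the first field, at byte offset 0, occupying 2 bytes.
Bytes at offsets 0..1: 43 88.
Big-endian stores the most-significant byte at the lowest address.
The bytes are already most-significant first: 0x4388.
0x4388 = 17288.

17288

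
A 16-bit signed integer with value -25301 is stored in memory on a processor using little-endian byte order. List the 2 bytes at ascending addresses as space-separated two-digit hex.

Two's complement of -25301 in 16 bits: 25301 = 0x62D5; invert → 0x9D2A; add 1 → 0x9D2B.
Split into bytes (most-significant first): 9D 2B.
In little-endian order the low byte comes first in memory.
So at ascending addresses the bytes are 2B 9D.

2B 9D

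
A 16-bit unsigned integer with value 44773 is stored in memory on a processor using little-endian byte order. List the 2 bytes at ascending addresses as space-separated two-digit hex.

E5 AE

44773 in hexadecimal, padded to 16 bits, is 0xAEE5.
Split into bytes (most-significant first): AE E5.
Little-endian: lowest address holds the least-significant byte.
So at ascending addresses the bytes are E5 AE.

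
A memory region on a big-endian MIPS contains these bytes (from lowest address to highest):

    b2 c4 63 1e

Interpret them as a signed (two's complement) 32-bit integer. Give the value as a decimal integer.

Big-endian: lowest address holds the most-significant byte.
The bytes are already most-significant first: 0xB2C4631E.
Top bit is set, so as a signed 32-bit value this is 0xB2C4631E − 2^32 = -1295752418.

-1295752418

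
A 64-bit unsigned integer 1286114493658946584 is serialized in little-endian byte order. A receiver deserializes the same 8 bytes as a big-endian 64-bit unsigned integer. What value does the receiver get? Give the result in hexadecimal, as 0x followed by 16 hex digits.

0x18DC055F5132D911

1286114493658946584 in 64-bit hexadecimal is 0x11D932515F05DC18.
Stored little-endian, the bytes at ascending addresses are 18 DC 05 5F 51 32 D9 11.
Read back as big-endian, the last byte is least significant, giving 0x18DC055F5132D911.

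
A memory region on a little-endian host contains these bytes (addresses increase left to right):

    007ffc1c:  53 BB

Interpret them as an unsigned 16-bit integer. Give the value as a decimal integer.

47955

Little-endian: lowest address holds the least-significant byte.
Reassemble most-significant byte first: BB 53 → 0xBB53.
0xBB53 = 47955.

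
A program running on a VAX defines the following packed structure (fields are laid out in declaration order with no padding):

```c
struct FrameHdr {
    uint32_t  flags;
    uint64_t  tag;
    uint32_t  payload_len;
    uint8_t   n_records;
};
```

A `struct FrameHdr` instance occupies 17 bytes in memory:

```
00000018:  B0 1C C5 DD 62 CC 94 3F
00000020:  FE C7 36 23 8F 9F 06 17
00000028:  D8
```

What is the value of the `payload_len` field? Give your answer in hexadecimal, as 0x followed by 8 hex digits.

`payload_len` follows `flags` (4 B), `tag` (8 B), so it starts at offset 4 + 8 = 12 and occupies 4 bytes.
Bytes at offsets 12..15: 8F 9F 06 17.
Little-endian stores the least-significant byte at the lowest address.
Reassemble most-significant byte first: 17 06 9F 8F → 0x17069F8F.

0x17069F8F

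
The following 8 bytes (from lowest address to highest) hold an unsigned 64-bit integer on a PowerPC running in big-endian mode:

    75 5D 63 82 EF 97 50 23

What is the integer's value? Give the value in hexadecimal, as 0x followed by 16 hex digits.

Big-endian stores the most-significant byte at the lowest address.
The bytes are already most-significant first: 0x755D6382EF975023.

0x755D6382EF975023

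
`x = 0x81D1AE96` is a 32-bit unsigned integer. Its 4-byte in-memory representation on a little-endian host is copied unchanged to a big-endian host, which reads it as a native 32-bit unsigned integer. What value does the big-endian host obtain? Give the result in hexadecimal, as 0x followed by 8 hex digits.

0x96AED181

Stored little-endian, the bytes at ascending addresses are 96 AE D1 81.
Read back as big-endian, the last byte is least significant, giving 0x96AED181.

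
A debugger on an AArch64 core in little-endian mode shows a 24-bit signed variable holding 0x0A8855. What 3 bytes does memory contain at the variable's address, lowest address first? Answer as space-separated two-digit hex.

Split into bytes (most-significant first): 0A 88 55.
Little-endian: lowest address holds the least-significant byte.
So at ascending addresses the bytes are 55 88 0A.

55 88 0A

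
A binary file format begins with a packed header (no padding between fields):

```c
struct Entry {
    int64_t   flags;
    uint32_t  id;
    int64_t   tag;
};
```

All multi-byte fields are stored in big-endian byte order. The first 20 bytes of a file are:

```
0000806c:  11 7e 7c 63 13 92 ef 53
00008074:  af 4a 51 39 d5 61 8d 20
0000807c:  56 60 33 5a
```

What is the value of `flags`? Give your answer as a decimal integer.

`flags` is the first field, at byte offset 0, occupying 8 bytes.
Bytes at offsets 0..7: 11 7E 7C 63 13 92 EF 53.
Big-endian: lowest address holds the most-significant byte.
The bytes are already most-significant first: 0x117E7C631392EF53.
0x117E7C631392EF53 = 1260581710682320723.

1260581710682320723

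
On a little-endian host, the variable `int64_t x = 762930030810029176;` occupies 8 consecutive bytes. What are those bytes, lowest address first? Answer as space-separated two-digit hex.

78 DC E8 22 D2 78 96 0A

762930030810029176 in hexadecimal, padded to 64 bits, is 0x0A9678D222E8DC78.
Split into bytes (most-significant first): 0A 96 78 D2 22 E8 DC 78.
Little-endian: lowest address holds the least-significant byte.
So at ascending addresses the bytes are 78 DC E8 22 D2 78 96 0A.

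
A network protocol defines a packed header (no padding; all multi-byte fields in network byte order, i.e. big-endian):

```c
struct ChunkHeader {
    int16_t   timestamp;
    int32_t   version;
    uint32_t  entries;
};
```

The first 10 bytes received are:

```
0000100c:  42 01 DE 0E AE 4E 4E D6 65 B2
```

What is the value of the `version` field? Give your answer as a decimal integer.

-569463218

`version` follows `timestamp` (2 bytes), so it starts at byte offset 2 and occupies 4 bytes.
Bytes at offsets 2..5: DE 0E AE 4E.
Big-endian stores the most-significant byte at the lowest address.
The bytes are already most-significant first: 0xDE0EAE4E.
Top bit is set, so as a signed 32-bit value this is 0xDE0EAE4E − 2^32 = -569463218.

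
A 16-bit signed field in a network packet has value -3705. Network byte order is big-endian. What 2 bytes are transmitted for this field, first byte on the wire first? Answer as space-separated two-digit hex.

F1 87

Two's complement of -3705 in 16 bits: 3705 = 0x0E79; invert → 0xF186; add 1 → 0xF187.
Split into bytes (most-significant first): F1 87.
In big-endian order the high byte comes first in memory.
So the memory order matches the most-significant-first order: F1 87.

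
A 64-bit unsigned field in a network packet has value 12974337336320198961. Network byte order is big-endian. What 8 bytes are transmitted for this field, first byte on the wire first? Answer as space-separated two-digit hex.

B4 0E 1B 10 FF 74 09 31

12974337336320198961 in hexadecimal, padded to 64 bits, is 0xB40E1B10FF740931.
Split into bytes (most-significant first): B4 0E 1B 10 FF 74 09 31.
Big-endian: lowest address holds the most-significant byte.
So the memory order matches the most-significant-first order: B4 0E 1B 10 FF 74 09 31.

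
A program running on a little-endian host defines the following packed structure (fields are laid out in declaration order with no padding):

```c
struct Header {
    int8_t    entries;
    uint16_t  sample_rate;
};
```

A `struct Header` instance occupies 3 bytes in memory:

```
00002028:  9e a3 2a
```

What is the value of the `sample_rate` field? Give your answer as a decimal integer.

10915

`sample_rate` follows `entries` (1 byte), so it starts at byte offset 1 and occupies 2 bytes.
Bytes at offsets 1..2: A3 2A.
Little-endian stores the least-significant byte at the lowest address.
Reassemble most-significant byte first: 2A A3 → 0x2AA3.
0x2AA3 = 10915.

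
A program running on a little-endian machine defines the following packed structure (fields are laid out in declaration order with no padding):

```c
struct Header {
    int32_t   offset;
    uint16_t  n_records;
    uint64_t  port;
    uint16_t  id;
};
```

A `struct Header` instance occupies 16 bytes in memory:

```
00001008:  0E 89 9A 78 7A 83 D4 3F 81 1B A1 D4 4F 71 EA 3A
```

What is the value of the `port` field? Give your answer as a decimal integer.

8164978437862277076

`port` follows `offset` (4 B), `n_records` (2 B), so it starts at offset 4 + 2 = 6 and occupies 8 bytes.
Bytes at offsets 6..13: D4 3F 81 1B A1 D4 4F 71.
Little-endian stores the least-significant byte at the lowest address.
Reassemble most-significant byte first: 71 4F D4 A1 1B 81 3F D4 → 0x714FD4A11B813FD4.
0x714FD4A11B813FD4 = 8164978437862277076.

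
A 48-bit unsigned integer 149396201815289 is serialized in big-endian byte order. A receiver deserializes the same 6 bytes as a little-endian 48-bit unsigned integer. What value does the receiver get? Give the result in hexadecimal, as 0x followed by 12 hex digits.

0xF93C8A03E087

149396201815289 in 48-bit hexadecimal is 0x87E0038A3CF9.
Stored big-endian, the bytes at ascending addresses are 87 E0 03 8A 3C F9.
Read back as little-endian, the first byte is least significant, giving 0xF93C8A03E087.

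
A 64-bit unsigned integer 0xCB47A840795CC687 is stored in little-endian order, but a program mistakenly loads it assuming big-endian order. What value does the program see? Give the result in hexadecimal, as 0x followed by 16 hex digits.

Stored little-endian, the bytes at ascending addresses are 87 C6 5C 79 40 A8 47 CB.
Read back as big-endian, the last byte is least significant, giving 0x87C65C7940A847CB.

0x87C65C7940A847CB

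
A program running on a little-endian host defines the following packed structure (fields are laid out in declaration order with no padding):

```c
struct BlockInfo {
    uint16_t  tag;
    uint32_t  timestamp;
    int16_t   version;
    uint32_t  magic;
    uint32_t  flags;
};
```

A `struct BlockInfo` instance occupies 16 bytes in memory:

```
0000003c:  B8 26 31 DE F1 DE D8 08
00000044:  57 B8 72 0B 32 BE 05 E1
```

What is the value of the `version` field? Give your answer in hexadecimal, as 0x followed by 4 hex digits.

`version` follows `tag` (2 B), `timestamp` (4 B), so it starts at offset 2 + 4 = 6 and occupies 2 bytes.
Bytes at offsets 6..7: D8 08.
In little-endian order the low byte comes first in memory.
Reassemble most-significant byte first: 08 D8 → 0x08D8.

0x08D8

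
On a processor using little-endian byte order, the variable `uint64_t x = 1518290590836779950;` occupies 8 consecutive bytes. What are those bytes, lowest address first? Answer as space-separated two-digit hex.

1518290590836779950 in hexadecimal, padded to 64 bits, is 0x15120D3F84A4EBAE.
Split into bytes (most-significant first): 15 12 0D 3F 84 A4 EB AE.
In little-endian order the low byte comes first in memory.
So at ascending addresses the bytes are AE EB A4 84 3F 0D 12 15.

AE EB A4 84 3F 0D 12 15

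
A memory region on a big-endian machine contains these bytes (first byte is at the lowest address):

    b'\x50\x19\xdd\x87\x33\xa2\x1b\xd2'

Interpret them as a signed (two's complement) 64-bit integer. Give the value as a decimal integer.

Big-endian stores the most-significant byte at the lowest address.
The bytes are already most-significant first: 0x5019DD8733A21BD2.
0x5019DD8733A21BD2 = 5771887970208586706.

5771887970208586706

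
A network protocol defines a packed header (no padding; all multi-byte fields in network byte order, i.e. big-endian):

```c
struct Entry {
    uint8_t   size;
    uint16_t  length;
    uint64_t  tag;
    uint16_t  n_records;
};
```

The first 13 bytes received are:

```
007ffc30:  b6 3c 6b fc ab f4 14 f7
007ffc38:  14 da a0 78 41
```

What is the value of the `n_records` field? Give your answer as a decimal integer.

30785

`n_records` follows `size` (1 B), `length` (2 B), `tag` (8 B), so it starts at offset 1 + 2 + 8 = 11 and occupies 2 bytes.
Bytes at offsets 11..12: 78 41.
Big-endian stores the most-significant byte at the lowest address.
The bytes are already most-significant first: 0x7841.
0x7841 = 30785.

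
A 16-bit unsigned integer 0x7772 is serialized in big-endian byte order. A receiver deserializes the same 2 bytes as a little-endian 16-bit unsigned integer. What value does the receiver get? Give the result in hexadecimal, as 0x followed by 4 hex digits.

0x7277

Stored big-endian, the bytes at ascending addresses are 77 72.
Read back as little-endian, the first byte is least significant, giving 0x7277.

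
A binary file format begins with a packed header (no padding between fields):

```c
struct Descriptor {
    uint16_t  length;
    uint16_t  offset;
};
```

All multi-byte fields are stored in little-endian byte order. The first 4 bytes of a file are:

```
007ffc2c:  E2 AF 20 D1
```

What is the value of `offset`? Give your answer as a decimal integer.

53536

`offset` follows `length` (2 bytes), so it starts at byte offset 2 and occupies 2 bytes.
Bytes at offsets 2..3: 20 D1.
Little-endian stores the least-significant byte at the lowest address.
Reassemble most-significant byte first: D1 20 → 0xD120.
0xD120 = 53536.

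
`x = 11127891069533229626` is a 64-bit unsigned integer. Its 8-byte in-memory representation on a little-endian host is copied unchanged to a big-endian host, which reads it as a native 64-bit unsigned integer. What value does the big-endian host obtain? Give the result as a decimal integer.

4184623860843638426

11127891069533229626 in 64-bit hexadecimal is 0x9A6E35F83AC5123A.
Stored little-endian, the bytes at ascending addresses are 3A 12 C5 3A F8 35 6E 9A.
Read back as big-endian, the last byte is least significant, giving 0x3A12C53AF8356E9A.
0x3A12C53AF8356E9A = 4184623860843638426.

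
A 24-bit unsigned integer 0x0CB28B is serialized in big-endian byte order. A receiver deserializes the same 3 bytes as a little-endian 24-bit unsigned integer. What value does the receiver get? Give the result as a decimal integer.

9155084

Stored big-endian, the bytes at ascending addresses are 0C B2 8B.
Read back as little-endian, the first byte is least significant, giving 0x8BB20C.
0x8BB20C = 9155084.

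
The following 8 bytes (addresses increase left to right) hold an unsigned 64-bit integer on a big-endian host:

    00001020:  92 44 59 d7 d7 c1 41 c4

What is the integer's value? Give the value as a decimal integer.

10539647811526410692

Big-endian stores the most-significant byte at the lowest address.
The bytes are already most-significant first: 0x924459D7D7C141C4.
0x924459D7D7C141C4 = 10539647811526410692.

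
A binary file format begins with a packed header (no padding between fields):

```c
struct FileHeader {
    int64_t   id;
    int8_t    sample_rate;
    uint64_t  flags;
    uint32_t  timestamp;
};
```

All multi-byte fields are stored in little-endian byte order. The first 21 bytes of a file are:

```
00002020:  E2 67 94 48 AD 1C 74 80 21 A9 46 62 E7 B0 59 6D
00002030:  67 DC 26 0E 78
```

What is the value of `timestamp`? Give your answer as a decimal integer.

`timestamp` follows `id` (8 B), `sample_rate` (1 B), `flags` (8 B), so it starts at offset 8 + 1 + 8 = 17 and occupies 4 bytes.
Bytes at offsets 17..20: DC 26 0E 78.
Little-endian stores the least-significant byte at the lowest address.
Reassemble most-significant byte first: 78 0E 26 DC → 0x780E26DC.
0x780E26DC = 2014193372.

2014193372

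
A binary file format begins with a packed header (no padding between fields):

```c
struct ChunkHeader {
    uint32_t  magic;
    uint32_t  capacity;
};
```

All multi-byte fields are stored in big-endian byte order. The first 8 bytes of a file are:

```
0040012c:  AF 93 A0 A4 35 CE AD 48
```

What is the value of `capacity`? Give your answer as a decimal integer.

902737224

`capacity` follows `magic` (4 bytes), so it starts at byte offset 4 and occupies 4 bytes.
Bytes at offsets 4..7: 35 CE AD 48.
Big-endian stores the most-significant byte at the lowest address.
The bytes are already most-significant first: 0x35CEAD48.
0x35CEAD48 = 902737224.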